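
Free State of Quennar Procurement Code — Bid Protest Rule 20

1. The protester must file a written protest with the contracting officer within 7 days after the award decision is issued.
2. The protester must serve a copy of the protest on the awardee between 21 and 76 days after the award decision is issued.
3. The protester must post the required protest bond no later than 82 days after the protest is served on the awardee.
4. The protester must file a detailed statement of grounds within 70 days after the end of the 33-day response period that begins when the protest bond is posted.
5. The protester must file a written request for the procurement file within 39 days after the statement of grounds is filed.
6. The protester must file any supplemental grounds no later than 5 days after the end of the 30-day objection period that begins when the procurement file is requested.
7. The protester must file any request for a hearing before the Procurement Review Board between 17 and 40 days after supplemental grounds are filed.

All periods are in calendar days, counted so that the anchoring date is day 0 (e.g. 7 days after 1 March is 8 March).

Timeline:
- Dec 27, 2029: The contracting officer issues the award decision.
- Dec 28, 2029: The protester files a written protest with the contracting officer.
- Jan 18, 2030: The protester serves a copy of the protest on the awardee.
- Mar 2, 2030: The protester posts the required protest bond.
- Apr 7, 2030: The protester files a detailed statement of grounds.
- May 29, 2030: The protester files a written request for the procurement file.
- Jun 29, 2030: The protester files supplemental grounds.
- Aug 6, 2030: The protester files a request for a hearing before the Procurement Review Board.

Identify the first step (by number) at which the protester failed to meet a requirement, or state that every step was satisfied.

Step 5

(1) due by Dec 27, 2029 + 7 days = Jan 3, 2030; completed Dec 28, 2029, before the deadline.
(2) the permitted window runs from Dec 27, 2029 + 21 = Jan 17, 2030 to Dec 27, 2029 + 76 = Mar 13, 2030; done Jan 18, 2030, which is between those dates.
(3) due by Jan 18, 2030 + 82 days = Apr 10, 2030; done Mar 2, 2030 — timely.
(4) due by Apr 4, 2030 + 70 days = Jun 13, 2030; done Apr 7, 2030 — timely.
(5) due by Apr 7, 2030 + 39 days = May 16, 2030; done May 29, 2030 — 13 days late.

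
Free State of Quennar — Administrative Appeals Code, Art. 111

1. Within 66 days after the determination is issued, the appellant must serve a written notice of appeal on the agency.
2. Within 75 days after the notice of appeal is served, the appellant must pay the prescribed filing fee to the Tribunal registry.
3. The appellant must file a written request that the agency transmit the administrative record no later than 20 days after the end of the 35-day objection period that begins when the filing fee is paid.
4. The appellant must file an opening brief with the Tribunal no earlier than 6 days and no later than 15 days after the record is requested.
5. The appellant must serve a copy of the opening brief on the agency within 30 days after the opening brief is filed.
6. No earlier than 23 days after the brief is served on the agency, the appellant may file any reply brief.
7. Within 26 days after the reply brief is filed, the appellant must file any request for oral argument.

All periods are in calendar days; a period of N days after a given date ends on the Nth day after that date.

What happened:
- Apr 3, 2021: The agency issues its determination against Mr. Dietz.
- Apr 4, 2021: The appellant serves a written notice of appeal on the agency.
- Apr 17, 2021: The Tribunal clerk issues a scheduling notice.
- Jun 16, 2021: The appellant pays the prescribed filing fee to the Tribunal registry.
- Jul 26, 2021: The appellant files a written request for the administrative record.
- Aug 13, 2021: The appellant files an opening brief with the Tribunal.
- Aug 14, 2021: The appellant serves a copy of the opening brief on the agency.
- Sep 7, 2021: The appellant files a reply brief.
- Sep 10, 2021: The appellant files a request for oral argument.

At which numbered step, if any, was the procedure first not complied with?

Step 1 — counting 66 days from Apr 3, 2021 (when the determination is issued) gives a deadline of Jun 8, 2021; Apr 4, 2021 is within that limit.
Step 2 — counting 75 days from Apr 4, 2021 (when the notice of appeal is served) gives a deadline of Jun 18, 2021; Jun 16, 2021 is within that limit.
Step 3 — counting 20 days from Jul 21, 2021 (end of the 35-day objection period, which began when the filing fee is paid on Jun 16, 2021) gives a deadline of Aug 10, 2021; done Jul 26, 2021 — timely.
Step 4 — 6 and 15 days from Jul 26, 2021 (when the record is requested) are Aug 1, 2021 and Aug 10, 2021 respectively; Aug 13, 2021 is 3 days past the end of the window.
No need to go further; step 4 was not satisfied.

Step 4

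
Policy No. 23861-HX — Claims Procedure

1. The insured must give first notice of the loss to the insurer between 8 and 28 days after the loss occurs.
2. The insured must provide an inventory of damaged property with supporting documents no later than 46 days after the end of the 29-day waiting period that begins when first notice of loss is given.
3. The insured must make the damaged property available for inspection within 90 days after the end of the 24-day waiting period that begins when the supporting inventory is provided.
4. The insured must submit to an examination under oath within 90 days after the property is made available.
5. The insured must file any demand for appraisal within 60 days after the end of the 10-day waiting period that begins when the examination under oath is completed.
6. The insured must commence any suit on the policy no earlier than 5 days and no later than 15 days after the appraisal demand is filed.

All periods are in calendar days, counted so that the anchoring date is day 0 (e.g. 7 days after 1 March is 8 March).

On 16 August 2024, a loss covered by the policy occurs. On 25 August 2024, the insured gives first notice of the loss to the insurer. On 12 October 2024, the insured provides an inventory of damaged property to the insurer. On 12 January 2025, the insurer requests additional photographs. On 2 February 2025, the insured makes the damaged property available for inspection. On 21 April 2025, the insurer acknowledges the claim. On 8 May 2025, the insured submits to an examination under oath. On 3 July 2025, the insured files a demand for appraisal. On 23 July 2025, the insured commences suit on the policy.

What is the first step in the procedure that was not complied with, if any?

Step 1 — 8 and 28 days from 16 August 2024 (when the loss occurs) are 24 August 2024 and 13 September 2024 respectively; done 25 August 2024, which is between those dates.
Step 2 — counting 46 days from 23 September 2024 (end of the 29-day waiting period, which began when first notice of loss is given on 25 August 2024) gives a deadline of 8 November 2024; completed 12 October 2024, before the deadline.
Step 3 — counting 90 days from 5 November 2024 (end of the 24-day waiting period, which began when the supporting inventory is provided on 12 October 2024) gives a deadline of 3 February 2025; 2 February 2025 is within that limit.
Step 4 — counting 90 days from 2 February 2025 (when the property is made available) gives a deadline of 3 May 2025; done 8 May 2025 — 5 days late.

Step 4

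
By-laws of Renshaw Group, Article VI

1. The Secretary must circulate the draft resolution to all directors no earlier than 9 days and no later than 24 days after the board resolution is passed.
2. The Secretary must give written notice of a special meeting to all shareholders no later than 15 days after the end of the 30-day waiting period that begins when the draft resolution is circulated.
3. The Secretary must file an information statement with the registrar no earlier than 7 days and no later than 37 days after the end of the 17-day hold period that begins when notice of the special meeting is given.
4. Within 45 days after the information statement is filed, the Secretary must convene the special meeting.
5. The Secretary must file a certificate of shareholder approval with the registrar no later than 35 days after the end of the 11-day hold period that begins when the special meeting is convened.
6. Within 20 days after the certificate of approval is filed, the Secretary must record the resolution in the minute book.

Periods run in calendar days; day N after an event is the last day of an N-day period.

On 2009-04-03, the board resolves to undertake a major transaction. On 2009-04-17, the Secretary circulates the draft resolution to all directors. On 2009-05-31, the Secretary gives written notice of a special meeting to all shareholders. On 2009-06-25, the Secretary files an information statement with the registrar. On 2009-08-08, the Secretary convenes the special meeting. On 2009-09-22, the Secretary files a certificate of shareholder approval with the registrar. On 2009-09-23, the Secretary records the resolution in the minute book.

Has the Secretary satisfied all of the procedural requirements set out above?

(1) the permitted window runs from 2009-04-03 + 9 = 2009-04-12 to 2009-04-03 + 24 = 2009-04-27; 2009-04-17 falls inside that range.
(2) due by 2009-05-17 + 15 days = 2009-06-01; completed 2009-05-31, before the deadline.
(3) the permitted window runs from 2009-06-17 + 7 = 2009-06-24 to 2009-06-17 + 37 = 2009-07-24; 2009-06-25 falls inside that range.
(4) due by 2009-06-25 + 45 days = 2009-08-09; 2009-08-08 is within that limit.
(5) due by 2009-08-19 + 35 days = 2009-09-23; completed 2009-09-22, before the deadline.
(6) due by 2009-09-22 + 20 days = 2009-10-12; completed 2009-09-23, before the deadline.

Yes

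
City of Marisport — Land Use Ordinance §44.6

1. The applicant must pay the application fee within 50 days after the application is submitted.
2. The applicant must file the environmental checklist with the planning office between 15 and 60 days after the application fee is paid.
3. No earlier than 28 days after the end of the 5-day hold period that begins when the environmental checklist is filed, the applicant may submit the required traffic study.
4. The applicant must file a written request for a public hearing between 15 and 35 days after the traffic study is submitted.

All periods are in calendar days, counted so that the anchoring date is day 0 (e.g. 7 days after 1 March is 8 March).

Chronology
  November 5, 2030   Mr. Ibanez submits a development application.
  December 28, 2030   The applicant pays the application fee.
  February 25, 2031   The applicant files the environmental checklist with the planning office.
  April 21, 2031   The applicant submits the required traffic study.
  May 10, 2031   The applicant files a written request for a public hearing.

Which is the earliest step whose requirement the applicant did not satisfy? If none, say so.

Step 1: 50 days after November 5, 2030 (when the application is submitted) is December 25, 2030; December 28, 2030 misses that deadline by 3 days.
The procedure was therefore not followed at step 1.

Step 1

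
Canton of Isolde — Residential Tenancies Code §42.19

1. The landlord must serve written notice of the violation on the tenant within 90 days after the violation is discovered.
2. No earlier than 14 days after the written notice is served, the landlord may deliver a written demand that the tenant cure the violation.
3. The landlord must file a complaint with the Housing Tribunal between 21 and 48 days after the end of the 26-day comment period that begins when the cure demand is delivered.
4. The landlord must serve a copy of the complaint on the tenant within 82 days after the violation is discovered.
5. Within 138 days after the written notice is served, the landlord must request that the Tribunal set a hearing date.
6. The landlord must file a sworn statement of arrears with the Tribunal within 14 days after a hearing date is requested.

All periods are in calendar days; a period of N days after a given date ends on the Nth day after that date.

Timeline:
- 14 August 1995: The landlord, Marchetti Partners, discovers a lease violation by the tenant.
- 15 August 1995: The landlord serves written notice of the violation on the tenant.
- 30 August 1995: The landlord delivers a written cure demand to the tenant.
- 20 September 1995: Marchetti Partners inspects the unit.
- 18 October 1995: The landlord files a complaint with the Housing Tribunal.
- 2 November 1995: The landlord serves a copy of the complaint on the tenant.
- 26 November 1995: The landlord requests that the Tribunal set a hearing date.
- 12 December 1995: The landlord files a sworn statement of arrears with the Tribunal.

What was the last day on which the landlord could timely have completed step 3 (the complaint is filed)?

The cure demand is delivered on 30 August 1995; the 26-day comment period therefore ends 25 September 1995, and step 3 runs from that date. The window is 21–48 days after 25 September 1995; it closes on 12 November 1995.

12 November 1995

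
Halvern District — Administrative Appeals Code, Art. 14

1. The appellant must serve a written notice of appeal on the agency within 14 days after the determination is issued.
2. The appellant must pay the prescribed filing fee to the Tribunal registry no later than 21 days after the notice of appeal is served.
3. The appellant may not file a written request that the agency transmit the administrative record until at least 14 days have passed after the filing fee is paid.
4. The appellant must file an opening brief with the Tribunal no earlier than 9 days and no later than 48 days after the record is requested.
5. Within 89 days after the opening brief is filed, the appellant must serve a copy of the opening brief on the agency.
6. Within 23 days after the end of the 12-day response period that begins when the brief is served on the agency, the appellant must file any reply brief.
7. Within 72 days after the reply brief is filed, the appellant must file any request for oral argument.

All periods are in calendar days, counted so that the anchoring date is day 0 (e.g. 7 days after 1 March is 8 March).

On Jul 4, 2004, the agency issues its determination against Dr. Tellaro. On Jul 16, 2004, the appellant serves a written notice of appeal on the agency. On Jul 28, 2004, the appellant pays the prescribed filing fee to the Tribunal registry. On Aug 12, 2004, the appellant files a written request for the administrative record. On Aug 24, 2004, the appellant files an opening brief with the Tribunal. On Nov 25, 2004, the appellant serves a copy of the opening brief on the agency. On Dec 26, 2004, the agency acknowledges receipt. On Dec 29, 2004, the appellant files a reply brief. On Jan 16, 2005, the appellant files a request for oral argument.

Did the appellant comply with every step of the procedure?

Step 1: 14 days after Jul 4, 2004 (when the determination is issued) is Jul 18, 2004; Jul 16, 2004 is within that limit.
Step 2: 21 days after Jul 16, 2004 (when the notice of appeal is served) is Aug 6, 2004; Jul 28, 2004 is within that limit.
Step 3: the earliest permitted date is 14 days after Jul 28, 2004 (when the filing fee is paid), i.e. Aug 11, 2004; Aug 12, 2004 is on or after that date.
Step 4: the window is 9–48 days after Aug 12, 2004 (when the record is requested), so Aug 21, 2004 through Sep 29, 2004; done Aug 24, 2004 — within the window.
Step 5: 89 days after Aug 24, 2004 (when the opening brief is filed) is Nov 21, 2004; done Nov 25, 2004 — 4 days late.

No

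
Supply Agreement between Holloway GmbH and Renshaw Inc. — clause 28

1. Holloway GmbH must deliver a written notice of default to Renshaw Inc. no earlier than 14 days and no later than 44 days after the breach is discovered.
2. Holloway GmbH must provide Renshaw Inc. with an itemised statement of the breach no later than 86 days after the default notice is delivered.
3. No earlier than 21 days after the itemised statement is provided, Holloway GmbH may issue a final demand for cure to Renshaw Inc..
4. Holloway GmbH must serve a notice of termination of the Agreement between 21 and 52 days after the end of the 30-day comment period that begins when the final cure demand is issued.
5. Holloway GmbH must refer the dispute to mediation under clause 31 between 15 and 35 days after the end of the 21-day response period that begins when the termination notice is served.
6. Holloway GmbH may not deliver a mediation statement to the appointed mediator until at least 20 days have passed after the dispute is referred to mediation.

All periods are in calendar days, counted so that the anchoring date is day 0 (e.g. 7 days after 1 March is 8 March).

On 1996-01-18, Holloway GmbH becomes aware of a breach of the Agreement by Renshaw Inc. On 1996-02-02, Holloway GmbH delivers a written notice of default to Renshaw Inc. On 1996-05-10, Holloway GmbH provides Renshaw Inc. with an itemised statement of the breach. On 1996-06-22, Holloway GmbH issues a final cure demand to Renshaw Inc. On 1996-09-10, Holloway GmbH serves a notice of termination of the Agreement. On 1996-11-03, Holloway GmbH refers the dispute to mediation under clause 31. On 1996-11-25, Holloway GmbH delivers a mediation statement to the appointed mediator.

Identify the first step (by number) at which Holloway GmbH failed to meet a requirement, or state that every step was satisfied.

Step 2

(1) the permitted window runs from 1996-01-18 + 14 = 1996-02-01 to 1996-01-18 + 44 = 1996-03-02; done 1996-02-02, which is between those dates.
(2) due by 1996-02-02 + 86 days = 1996-04-28; not done until 1996-05-10, 12 days after the deadline.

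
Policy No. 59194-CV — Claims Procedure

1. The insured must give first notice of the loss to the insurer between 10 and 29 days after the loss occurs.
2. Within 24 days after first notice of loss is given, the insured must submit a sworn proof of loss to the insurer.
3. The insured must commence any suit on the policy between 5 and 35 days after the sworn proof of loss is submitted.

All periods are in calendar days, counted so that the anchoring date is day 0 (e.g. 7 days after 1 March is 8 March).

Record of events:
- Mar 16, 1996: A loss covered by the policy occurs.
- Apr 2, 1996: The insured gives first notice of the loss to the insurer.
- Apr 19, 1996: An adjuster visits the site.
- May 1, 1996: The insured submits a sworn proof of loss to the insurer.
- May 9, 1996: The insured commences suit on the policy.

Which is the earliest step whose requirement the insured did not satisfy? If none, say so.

Step 1: the window is 10–29 days after Mar 16, 1996 (when the loss occurs), so Mar 26, 1996 through Apr 14, 1996; done Apr 2, 1996, which is between those dates.
Step 2: 24 days after Apr 2, 1996 (when first notice of loss is given) is Apr 26, 1996; May 1, 1996 misses that deadline by 5 days.
The procedure was therefore not followed at step 2.

Step 2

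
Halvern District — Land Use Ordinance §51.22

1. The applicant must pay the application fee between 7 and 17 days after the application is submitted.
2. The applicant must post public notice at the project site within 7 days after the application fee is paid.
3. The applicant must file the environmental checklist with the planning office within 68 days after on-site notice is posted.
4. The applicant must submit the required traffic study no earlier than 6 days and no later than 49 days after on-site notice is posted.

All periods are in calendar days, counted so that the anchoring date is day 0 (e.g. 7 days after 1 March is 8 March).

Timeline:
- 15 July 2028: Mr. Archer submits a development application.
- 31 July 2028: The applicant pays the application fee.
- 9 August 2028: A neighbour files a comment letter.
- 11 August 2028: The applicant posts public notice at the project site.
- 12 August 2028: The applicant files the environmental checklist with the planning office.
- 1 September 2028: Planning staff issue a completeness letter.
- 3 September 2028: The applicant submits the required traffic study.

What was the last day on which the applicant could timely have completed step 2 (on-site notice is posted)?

Step 2 runs from 31 July 2028, when the application fee is paid. 7 days after 31 July 2028 is 7 August 2028.

7 August 2028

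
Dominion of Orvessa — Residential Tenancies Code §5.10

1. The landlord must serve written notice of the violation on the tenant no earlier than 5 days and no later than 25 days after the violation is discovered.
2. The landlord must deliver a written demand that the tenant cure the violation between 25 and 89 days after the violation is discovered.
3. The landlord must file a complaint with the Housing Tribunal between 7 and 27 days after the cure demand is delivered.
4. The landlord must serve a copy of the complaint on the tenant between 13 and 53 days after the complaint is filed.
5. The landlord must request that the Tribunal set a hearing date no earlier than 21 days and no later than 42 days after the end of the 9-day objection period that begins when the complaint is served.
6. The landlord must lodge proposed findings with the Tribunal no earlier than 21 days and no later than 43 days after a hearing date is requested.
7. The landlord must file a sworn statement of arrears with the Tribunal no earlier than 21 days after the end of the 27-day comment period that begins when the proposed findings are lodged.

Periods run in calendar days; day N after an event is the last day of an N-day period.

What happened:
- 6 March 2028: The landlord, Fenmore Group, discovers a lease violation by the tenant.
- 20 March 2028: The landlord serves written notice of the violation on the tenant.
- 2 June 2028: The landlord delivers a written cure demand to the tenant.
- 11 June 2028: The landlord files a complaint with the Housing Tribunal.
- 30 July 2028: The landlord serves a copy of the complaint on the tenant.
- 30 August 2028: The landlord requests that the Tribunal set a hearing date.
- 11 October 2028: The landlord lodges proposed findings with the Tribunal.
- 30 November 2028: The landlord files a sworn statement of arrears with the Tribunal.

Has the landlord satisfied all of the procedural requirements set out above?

Yes

Step 1: the window is 5–25 days after 6 March 2028 (when the violation is discovered), so 11 March 2028 through 31 March 2028; 20 March 2028 falls inside that range.
Step 2: the window is 25–89 days after 6 March 2028 (when the violation is discovered), so 31 March 2028 through 3 June 2028; done 2 June 2028 — within the window.
Step 3: the window is 7–27 days after 2 June 2028 (when the cure demand is delivered), so 9 June 2028 through 29 June 2028; done 11 June 2028 — within the window.
Step 4: the window is 13–53 days after 11 June 2028 (when the complaint is filed), so 24 June 2028 through 3 August 2028; done 30 July 2028, which is between those dates.
Step 5: the window is 21–42 days after 8 August 2028 (end of the 9-day objection period, which began when the complaint is served on 30 July 2028), so 29 August 2028 through 19 September 2028; 30 August 2028 falls inside that range.
Step 6: the window is 21–43 days after 30 August 2028 (when a hearing date is requested), so 20 September 2028 through 12 October 2028; done 11 October 2028, which is between those dates.
Step 7: the earliest permitted date is 21 days after 7 November 2028 (end of the 27-day comment period, which began when the proposed findings are lodged on 11 October 2028), i.e. 28 November 2028; done 30 November 2028 — permitted.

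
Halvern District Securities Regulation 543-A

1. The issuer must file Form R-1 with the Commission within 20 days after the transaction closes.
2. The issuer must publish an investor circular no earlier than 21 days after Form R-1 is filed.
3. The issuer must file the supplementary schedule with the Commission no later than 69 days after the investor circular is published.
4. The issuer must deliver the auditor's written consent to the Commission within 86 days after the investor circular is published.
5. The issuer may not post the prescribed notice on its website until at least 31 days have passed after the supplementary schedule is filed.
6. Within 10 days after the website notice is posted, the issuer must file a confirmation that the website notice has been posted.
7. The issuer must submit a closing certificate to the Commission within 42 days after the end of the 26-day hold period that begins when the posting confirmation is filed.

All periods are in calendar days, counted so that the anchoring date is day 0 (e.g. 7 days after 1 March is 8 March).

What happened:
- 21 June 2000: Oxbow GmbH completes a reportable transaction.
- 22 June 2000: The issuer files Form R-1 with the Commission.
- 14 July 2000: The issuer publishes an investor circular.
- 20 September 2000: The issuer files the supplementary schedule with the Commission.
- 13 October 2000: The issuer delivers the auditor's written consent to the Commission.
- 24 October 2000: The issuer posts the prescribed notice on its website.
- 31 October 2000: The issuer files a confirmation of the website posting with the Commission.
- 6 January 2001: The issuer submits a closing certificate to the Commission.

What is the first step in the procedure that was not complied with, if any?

Step 1: 20 days after 21 June 2000 (when the transaction closes) is 11 July 2000; completed 22 June 2000, before the deadline.
Step 2: the earliest permitted date is 21 days after 22 June 2000 (when Form R-1 is filed), i.e. 13 July 2000; 14 July 2000 is on or after that date.
Step 3: 69 days after 14 July 2000 (when the investor circular is published) is 21 September 2000; 20 September 2000 is within that limit.
Step 4: 86 days after 14 July 2000 (when the investor circular is published) is 8 October 2000; not done until 13 October 2000, 5 days after the deadline.
Later steps need not be reached.

Step 4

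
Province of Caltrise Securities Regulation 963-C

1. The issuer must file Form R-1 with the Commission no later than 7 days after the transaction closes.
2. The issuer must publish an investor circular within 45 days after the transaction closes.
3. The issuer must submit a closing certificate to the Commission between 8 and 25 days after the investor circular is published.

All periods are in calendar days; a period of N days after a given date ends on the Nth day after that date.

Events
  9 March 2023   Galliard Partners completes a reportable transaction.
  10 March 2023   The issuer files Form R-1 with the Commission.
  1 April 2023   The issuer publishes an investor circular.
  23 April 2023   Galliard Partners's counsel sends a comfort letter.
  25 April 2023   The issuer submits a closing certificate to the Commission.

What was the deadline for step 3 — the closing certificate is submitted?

26 April 2023

Step 3 runs from 1 April 2023, when the investor circular is published. The window is 8–25 days after 1 April 2023; it closes on 26 April 2023.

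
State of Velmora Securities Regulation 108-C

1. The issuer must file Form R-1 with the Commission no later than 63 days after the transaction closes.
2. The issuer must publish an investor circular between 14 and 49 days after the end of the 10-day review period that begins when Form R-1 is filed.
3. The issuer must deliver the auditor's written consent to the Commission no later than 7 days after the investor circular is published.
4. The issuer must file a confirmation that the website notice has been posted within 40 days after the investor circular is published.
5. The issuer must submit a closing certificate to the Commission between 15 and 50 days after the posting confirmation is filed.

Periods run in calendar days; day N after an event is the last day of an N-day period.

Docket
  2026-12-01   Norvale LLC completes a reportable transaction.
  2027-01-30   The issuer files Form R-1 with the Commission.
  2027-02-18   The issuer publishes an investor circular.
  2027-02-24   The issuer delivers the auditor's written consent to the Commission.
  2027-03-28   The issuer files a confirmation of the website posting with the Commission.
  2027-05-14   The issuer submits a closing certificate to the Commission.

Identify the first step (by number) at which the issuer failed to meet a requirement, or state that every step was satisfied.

(1) due by 2026-12-01 + 63 days = 2027-02-02; done 2027-01-30 — timely.
(2) the permitted window runs from 2027-02-09 + 14 = 2027-02-23 to 2027-02-09 + 49 = 2027-03-30; 2027-02-18 is 5 days too early.
No need to go further; step 2 was not satisfied.

Step 2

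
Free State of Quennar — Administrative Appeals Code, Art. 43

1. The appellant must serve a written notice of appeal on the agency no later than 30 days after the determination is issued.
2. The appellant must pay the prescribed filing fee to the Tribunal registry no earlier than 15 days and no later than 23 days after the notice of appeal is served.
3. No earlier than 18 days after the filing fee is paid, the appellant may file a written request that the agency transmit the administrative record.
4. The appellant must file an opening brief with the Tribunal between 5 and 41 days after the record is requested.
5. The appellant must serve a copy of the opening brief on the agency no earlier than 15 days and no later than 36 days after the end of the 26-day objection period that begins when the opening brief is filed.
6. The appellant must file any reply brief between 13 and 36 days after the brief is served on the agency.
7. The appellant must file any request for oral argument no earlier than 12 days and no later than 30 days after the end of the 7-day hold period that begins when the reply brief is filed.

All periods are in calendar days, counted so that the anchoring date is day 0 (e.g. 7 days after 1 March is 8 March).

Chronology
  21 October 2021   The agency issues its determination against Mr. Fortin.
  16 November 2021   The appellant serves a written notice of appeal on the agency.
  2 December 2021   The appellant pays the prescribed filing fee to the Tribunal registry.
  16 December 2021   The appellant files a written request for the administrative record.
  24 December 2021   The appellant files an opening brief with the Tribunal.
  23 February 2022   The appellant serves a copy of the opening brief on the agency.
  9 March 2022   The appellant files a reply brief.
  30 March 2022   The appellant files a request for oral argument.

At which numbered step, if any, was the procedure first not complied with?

Step 3

(1) due by 21 October 2021 + 30 days = 20 November 2021; done 16 November 2021 — timely.
(2) the permitted window runs from 16 November 2021 + 15 = 1 December 2021 to 16 November 2021 + 23 = 9 December 2021; done 2 December 2021, which is between those dates.
(3) permitted from 2 December 2021 + 18 days = 20 December 2021 onward; acted on 16 December 2021, 4 days prematurely.
The analysis stops there.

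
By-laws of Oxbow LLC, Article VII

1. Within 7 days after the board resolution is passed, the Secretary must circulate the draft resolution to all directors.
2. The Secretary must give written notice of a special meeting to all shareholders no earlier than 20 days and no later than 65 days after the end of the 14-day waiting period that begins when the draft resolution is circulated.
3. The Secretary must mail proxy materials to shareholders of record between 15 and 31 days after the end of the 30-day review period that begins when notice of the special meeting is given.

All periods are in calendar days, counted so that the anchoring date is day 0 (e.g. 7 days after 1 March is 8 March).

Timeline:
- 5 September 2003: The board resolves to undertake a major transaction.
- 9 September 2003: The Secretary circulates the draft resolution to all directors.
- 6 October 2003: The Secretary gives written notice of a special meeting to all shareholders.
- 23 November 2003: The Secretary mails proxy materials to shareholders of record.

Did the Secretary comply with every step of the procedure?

No

Step 1: 7 days after 5 September 2003 (when the board resolution is passed) is 12 September 2003; 9 September 2003 is within that limit.
Step 2: the window is 20–65 days after 23 September 2003 (end of the 14-day waiting period, which began when the draft resolution is circulated on 9 September 2003), so 13 October 2003 through 27 November 2003; 6 October 2003 is 7 days too early.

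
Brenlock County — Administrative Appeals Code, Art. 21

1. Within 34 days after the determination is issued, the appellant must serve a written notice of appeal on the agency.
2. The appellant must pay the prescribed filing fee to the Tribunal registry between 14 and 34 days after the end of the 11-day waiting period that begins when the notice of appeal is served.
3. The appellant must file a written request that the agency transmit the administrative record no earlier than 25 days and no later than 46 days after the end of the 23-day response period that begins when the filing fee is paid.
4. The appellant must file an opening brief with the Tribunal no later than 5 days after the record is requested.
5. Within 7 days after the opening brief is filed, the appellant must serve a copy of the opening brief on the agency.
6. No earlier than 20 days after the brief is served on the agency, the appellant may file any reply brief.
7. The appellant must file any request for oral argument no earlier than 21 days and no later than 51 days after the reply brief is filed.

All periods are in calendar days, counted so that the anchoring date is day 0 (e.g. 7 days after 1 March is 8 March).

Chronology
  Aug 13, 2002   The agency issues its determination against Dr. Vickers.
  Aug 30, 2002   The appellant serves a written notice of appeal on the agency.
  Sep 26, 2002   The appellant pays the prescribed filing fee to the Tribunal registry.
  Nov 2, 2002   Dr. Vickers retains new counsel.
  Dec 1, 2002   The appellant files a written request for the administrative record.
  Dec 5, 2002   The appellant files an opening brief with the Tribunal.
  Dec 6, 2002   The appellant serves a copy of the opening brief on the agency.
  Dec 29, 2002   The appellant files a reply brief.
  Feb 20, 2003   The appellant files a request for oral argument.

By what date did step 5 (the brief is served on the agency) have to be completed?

Dec 12, 2002

Step 5 runs from Dec 5, 2002, when the opening brief is filed. 7 days after Dec 5, 2002 is Dec 12, 2002.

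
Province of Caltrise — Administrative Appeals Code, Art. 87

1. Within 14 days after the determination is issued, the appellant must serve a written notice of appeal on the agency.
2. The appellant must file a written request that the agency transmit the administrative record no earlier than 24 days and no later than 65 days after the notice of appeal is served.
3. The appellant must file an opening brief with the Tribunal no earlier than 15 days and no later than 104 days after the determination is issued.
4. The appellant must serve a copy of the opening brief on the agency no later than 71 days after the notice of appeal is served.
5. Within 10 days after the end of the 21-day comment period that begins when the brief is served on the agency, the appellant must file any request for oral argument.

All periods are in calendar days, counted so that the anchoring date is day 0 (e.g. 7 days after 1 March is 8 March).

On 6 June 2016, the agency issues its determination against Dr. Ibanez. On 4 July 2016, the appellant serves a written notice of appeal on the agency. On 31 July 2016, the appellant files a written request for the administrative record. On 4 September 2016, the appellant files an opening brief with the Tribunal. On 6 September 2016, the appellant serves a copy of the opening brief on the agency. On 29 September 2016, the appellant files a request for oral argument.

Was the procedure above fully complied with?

No

Step 1 — counting 14 days from 6 June 2016 (when the determination is issued) gives a deadline of 20 June 2016; not done until 4 July 2016, 14 days after the deadline.
No need to go further; step 1 was not satisfied.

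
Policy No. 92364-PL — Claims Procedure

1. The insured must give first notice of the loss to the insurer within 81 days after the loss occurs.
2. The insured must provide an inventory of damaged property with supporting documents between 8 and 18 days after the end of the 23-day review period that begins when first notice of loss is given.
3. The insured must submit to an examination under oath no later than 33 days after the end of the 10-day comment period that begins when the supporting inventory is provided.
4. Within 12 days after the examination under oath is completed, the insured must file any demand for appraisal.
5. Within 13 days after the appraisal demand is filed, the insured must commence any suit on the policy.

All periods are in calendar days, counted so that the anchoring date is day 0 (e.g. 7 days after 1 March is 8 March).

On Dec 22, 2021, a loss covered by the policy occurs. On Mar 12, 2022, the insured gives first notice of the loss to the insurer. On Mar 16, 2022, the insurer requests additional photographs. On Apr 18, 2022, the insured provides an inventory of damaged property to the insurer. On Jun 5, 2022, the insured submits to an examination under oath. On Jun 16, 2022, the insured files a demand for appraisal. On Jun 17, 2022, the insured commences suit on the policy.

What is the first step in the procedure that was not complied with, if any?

Step 1 — counting 81 days from Dec 22, 2021 (when the loss occurs) gives a deadline of Mar 13, 2022; completed Mar 12, 2022, before the deadline.
Step 2 — 8 and 18 days from Apr 4, 2022 (end of the 23-day review period, which began when first notice of loss is given on Mar 12, 2022) are Apr 12, 2022 and Apr 22, 2022 respectively; Apr 18, 2022 falls inside that range.
Step 3 — counting 33 days from Apr 28, 2022 (end of the 10-day comment period, which began when the supporting inventory is provided on Apr 18, 2022) gives a deadline of May 31, 2022; done Jun 5, 2022 — 5 days late.

Step 3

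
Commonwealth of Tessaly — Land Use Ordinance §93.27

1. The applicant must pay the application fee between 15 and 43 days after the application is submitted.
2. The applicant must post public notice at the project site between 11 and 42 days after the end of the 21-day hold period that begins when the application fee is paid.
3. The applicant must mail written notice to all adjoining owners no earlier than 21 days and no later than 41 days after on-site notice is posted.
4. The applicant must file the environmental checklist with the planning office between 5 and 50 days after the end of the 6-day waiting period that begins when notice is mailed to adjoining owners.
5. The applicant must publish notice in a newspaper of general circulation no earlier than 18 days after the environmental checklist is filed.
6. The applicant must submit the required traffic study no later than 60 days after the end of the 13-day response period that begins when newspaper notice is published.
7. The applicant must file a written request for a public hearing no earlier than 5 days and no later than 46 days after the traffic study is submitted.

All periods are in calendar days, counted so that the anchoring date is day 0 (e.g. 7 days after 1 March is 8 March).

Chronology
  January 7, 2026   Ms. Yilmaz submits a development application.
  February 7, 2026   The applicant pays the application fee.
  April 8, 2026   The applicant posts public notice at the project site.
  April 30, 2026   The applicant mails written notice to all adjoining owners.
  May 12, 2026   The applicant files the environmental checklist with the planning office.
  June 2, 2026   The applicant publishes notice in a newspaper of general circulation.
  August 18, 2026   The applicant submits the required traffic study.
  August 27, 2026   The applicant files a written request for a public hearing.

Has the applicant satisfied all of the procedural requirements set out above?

Step 1 — 15 and 43 days from January 7, 2026 (when the application is submitted) are January 22, 2026 and February 19, 2026 respectively; done February 7, 2026, which is between those dates.
Step 2 — 11 and 42 days from February 28, 2026 (end of the 21-day hold period, which began when the application fee is paid on February 7, 2026) are March 11, 2026 and April 11, 2026 respectively; done April 8, 2026 — within the window.
Step 3 — 21 and 41 days from April 8, 2026 (when on-site notice is posted) are April 29, 2026 and May 19, 2026 respectively; done April 30, 2026 — within the window.
Step 4 — 5 and 50 days from May 6, 2026 (end of the 6-day waiting period, which began when notice is mailed to adjoining owners on April 30, 2026) are May 11, 2026 and June 25, 2026 respectively; done May 12, 2026 — within the window.
Step 5 — must wait 18 days from May 12, 2026 (when the environmental checklist is filed), so not before May 30, 2026; June 2, 2026 is on or after that date.
Step 6 — counting 60 days from June 15, 2026 (end of the 13-day response period, which began when newspaper notice is published on June 2, 2026) gives a deadline of August 14, 2026; not done until August 18, 2026, 4 days after the deadline.

No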